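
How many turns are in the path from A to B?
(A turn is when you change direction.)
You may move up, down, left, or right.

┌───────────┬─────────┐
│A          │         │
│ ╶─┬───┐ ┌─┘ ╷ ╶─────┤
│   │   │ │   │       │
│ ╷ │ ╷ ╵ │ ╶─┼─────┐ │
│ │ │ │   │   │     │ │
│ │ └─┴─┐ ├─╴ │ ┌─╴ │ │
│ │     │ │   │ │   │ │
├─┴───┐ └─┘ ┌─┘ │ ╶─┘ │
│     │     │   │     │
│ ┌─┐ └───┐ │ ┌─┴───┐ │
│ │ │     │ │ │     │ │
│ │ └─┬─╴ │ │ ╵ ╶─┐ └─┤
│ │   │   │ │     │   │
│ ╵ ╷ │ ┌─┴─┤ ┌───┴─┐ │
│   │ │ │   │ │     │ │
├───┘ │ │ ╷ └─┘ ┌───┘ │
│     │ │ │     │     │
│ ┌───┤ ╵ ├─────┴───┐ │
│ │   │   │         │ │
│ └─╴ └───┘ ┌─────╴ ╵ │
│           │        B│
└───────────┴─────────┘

Directions: down, right, down, down, right, right, down, right, right, up, right, up, left, up, right, up, right, down, right, right, right, down, down, down, left, left, up, right, up, left, left, down, down, left, down, down, right, up, right, right, down, right, down, down, down, down
Number of turns: 30

Solution:

┌───────────┬─────────┐
│A          │↱ ↓      │
│ ╶─┬───┐ ┌─┘ ╷ ╶─────┤
│↳ ↓│   │ │↱ ↑│↳ → → ↓│
│ ╷ │ ╷ ╵ │ ╶─┼─────┐ │
│ │↓│ │   │↑ ↰│↓ ← ↰│↓│
│ │ └─┴─┐ ├─╴ │ ┌─╴ │ │
│ │↳ → ↓│ │↱ ↑│↓│↱ ↑│↓│
├─┴───┐ └─┘ ┌─┘ │ ╶─┘ │
│     │↳ → ↑│↓ ↲│↑ ← ↲│
│ ┌─┐ └───┐ │ ┌─┴───┐ │
│ │ │     │ │↓│↱ → ↓│ │
│ │ └─┬─╴ │ │ ╵ ╶─┐ └─┤
│ │   │   │ │↳ ↑  │↳ ↓│
│ ╵ ╷ │ ┌─┴─┤ ┌───┴─┐ │
│   │ │ │   │ │     │↓│
├───┘ │ │ ╷ └─┘ ┌───┘ │
│     │ │ │     │    ↓│
│ ┌───┤ ╵ ├─────┴───┐ │
│ │   │   │         │↓│
│ └─╴ └───┘ ┌─────╴ ╵ │
│           │        B│
└───────────┴─────────┘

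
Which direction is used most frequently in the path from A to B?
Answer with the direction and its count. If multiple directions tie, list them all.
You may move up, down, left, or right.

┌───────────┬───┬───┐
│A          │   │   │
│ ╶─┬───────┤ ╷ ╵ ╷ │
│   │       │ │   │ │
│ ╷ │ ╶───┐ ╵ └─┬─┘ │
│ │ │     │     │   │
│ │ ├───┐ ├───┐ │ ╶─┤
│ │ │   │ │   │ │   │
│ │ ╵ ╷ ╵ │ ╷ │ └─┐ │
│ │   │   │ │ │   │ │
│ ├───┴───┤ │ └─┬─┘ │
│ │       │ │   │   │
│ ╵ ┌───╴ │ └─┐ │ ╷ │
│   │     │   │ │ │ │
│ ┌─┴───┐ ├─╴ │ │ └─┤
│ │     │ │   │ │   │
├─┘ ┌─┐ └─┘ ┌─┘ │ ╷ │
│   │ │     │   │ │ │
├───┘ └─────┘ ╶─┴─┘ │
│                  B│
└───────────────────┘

Directions: down, right, down, down, down, right, up, right, down, right, up, up, left, left, up, right, right, right, down, right, up, up, right, down, right, up, right, down, down, left, down, right, down, down, left, down, down, right, down, down
Counts: {'down': 16, 'right': 13, 'up': 7, 'left': 4}
Most common: down (16 times)

Solution:

┌───────────┬───┬───┐
│A          │↱ ↓│↱ ↓│
│ ╶─┬───────┤ ╷ ╵ ╷ │
│↳ ↓│↱ → → ↓│↑│↳ ↑│↓│
│ ╷ │ ╶───┐ ╵ └─┬─┘ │
│ │↓│↑ ← ↰│↳ ↑  │↓ ↲│
│ │ ├───┐ ├───┐ │ ╶─┤
│ │↓│↱ ↓│↑│   │ │↳ ↓│
│ │ ╵ ╷ ╵ │ ╷ │ └─┐ │
│ │↳ ↑│↳ ↑│ │ │   │↓│
│ ├───┴───┤ │ └─┬─┘ │
│ │       │ │   │↓ ↲│
│ ╵ ┌───╴ │ └─┐ │ ╷ │
│   │     │   │ │↓│ │
│ ┌─┴───┐ ├─╴ │ │ └─┤
│ │     │ │   │ │↳ ↓│
├─┘ ┌─┐ └─┘ ┌─┘ │ ╷ │
│   │ │     │   │ │↓│
├───┘ └─────┘ ╶─┴─┘ │
│                  B│
└───────────────────┘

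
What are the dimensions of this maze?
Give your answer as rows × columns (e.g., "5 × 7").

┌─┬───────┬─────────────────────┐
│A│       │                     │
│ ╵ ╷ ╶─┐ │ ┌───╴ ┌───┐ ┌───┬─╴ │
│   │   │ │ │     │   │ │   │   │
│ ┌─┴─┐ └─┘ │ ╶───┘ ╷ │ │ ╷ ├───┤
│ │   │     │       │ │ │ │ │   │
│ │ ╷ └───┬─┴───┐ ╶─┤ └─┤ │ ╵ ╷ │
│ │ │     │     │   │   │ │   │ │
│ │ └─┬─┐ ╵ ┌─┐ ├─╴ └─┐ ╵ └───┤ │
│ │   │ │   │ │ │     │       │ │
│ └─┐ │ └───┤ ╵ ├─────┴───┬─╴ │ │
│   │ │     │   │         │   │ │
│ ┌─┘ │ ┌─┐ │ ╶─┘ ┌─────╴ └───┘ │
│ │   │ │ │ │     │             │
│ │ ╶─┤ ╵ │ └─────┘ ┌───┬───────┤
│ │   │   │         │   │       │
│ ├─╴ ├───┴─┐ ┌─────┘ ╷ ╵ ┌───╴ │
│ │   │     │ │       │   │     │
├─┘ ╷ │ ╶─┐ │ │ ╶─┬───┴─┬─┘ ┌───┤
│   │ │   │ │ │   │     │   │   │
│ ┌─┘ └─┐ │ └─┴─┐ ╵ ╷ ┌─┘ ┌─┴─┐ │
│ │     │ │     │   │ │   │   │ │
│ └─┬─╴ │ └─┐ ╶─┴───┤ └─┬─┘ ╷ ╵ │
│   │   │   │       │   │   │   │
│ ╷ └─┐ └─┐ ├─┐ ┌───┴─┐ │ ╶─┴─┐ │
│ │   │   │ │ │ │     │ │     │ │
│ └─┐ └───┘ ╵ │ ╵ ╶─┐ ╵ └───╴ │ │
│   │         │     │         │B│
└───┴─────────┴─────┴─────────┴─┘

Counting the maze dimensions:
Rows (vertical): 14
Columns (horizontal): 16
Dimensions: 14 × 16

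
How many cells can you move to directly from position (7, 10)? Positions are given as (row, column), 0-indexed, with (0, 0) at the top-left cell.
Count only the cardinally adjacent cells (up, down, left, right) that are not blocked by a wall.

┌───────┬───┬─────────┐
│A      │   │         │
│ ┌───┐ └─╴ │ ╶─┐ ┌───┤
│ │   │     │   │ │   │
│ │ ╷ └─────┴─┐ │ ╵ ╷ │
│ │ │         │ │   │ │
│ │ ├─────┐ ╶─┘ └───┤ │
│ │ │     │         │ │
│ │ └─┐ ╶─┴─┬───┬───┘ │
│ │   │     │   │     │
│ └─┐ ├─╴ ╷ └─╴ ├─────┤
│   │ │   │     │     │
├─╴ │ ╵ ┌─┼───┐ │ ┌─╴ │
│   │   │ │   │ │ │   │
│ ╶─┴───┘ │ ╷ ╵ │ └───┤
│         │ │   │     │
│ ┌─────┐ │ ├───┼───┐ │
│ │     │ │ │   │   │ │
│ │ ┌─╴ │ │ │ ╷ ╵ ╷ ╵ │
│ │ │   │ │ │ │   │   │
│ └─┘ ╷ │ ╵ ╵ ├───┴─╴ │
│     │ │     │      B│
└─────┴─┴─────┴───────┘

Checking passable neighbors of (7, 10):
Neighbors: (8, 10), (7, 9)
Count: 2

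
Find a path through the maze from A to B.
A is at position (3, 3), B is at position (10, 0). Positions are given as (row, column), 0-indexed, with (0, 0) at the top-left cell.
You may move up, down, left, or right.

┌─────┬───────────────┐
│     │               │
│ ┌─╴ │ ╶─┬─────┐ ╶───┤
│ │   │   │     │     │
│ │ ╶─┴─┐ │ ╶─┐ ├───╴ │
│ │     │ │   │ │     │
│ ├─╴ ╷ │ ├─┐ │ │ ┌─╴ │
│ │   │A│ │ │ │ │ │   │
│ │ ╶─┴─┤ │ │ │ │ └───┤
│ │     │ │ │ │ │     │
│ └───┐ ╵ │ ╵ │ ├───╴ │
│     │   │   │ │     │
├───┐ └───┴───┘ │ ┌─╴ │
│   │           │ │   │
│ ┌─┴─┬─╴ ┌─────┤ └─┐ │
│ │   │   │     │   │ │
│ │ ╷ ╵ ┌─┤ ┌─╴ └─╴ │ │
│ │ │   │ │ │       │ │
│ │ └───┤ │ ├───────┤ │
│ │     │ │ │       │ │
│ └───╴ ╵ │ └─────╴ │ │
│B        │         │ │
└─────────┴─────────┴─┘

Finding the shortest path from (3, 3) to (10, 0):
Path length: 32 steps
Directions: up → left → left → up → right → up → left → left → down → down → down → down → down → right → right → down → right → right → down → left → down → left → up → left → down → down → right → right → down → left → left → left

Solution:

┌─────┬───────────────┐
│↓ ← ↰│               │
│ ┌─╴ │ ╶─┬─────┐ ╶───┤
│↓│↱ ↑│   │     │     │
│ │ ╶─┴─┐ │ ╶─┐ ├───╴ │
│↓│↑ ← ↰│ │   │ │     │
│ ├─╴ ╷ │ ├─┐ │ │ ┌─╴ │
│↓│   │A│ │ │ │ │ │   │
│ │ ╶─┴─┤ │ │ │ │ └───┤
│↓│     │ │ │ │ │     │
│ └───┐ ╵ │ ╵ │ ├───╴ │
│↳ → ↓│   │   │ │     │
├───┐ └───┴───┘ │ ┌─╴ │
│   │↳ → ↓      │ │   │
│ ┌─┴─┬─╴ ┌─────┤ └─┐ │
│ │↓ ↰│↓ ↲│     │   │ │
│ │ ╷ ╵ ┌─┤ ┌─╴ └─╴ │ │
│ │↓│↑ ↲│ │ │       │ │
│ │ └───┤ │ ├───────┤ │
│ │↳ → ↓│ │ │       │ │
│ └───╴ ╵ │ └─────╴ │ │
│B ← ← ↲  │         │ │
└─────────┴─────────┴─┘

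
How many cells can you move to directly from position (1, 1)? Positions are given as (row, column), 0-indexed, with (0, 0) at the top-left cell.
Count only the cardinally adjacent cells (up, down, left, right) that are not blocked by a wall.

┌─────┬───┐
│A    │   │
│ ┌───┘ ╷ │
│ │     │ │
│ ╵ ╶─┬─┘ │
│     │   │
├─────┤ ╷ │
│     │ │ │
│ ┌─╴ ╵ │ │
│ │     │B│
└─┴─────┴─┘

Checking passable neighbors of (1, 1):
Neighbors: (2, 1), (1, 2)
Count: 2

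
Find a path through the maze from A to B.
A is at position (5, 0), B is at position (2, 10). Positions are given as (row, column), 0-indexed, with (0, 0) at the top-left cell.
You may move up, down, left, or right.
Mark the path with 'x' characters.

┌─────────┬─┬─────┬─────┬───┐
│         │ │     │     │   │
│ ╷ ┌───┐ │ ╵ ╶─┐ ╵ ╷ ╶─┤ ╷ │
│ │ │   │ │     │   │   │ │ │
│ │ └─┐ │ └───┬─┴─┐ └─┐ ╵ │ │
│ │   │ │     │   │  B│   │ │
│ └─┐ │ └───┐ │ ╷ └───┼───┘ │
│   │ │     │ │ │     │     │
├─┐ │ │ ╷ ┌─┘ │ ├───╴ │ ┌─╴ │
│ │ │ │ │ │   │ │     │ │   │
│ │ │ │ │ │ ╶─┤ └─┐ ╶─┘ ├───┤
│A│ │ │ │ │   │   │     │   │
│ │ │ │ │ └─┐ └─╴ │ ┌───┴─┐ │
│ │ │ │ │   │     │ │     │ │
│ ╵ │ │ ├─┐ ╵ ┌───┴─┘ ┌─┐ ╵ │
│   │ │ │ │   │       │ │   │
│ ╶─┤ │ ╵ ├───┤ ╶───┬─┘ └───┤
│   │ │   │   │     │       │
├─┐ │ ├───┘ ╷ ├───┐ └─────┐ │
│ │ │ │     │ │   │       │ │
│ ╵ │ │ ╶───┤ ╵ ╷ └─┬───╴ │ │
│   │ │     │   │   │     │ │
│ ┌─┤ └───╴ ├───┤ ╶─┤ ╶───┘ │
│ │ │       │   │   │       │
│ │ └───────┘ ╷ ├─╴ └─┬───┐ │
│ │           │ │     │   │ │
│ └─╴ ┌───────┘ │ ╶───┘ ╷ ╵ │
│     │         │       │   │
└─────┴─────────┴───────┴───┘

Finding the shortest path from (5, 0) to (2, 10):
Path length: 59 steps
Directions: down → down → right → up → up → up → up → left → up → up → up → right → right → right → right → down → down → right → right → down → down → left → down → right → down → right → right → up → left → up → up → up → right → down → right → right → down → left → down → right → right → up → up → right → right → up → up → up → left → down → down → left → up → left → up → left → down → down → right

Solution:

┌─────────┬─┬─────┬─────┬───┐
│x x x x x│ │     │x x  │x x│
│ ╷ ┌───┐ │ ╵ ╶─┐ ╵ ╷ ╶─┤ ╷ │
│x│ │   │x│     │  x│x x│x│x│
│ │ └─┐ │ └───┬─┴─┐ └─┐ ╵ │ │
│x│   │ │x x x│x x│x B│x x│x│
│ └─┐ │ └───┐ │ ╷ └───┼───┘ │
│x x│ │     │x│x│x x x│x x x│
├─┐ │ │ ╷ ┌─┘ │ ├───╴ │ ┌─╴ │
│ │x│ │ │ │x x│x│  x x│x│   │
│ │ │ │ │ │ ╶─┤ └─┐ ╶─┘ ├───┤
│A│x│ │ │ │x x│x x│x x x│   │
│ │ │ │ │ └─┐ └─╴ │ ┌───┴─┐ │
│x│x│ │ │   │x x x│ │     │ │
│ ╵ │ │ ├─┐ ╵ ┌───┴─┘ ┌─┐ ╵ │
│x x│ │ │ │   │       │ │   │
│ ╶─┤ │ ╵ ├───┤ ╶───┬─┘ └───┤
│   │ │   │   │     │       │
├─┐ │ ├───┘ ╷ ├───┐ └─────┐ │
│ │ │ │     │ │   │       │ │
│ ╵ │ │ ╶───┤ ╵ ╷ └─┬───╴ │ │
│   │ │     │   │   │     │ │
│ ┌─┤ └───╴ ├───┤ ╶─┤ ╶───┘ │
│ │ │       │   │   │       │
│ │ └───────┘ ╷ ├─╴ └─┬───┐ │
│ │           │ │     │   │ │
│ └─╴ ┌───────┘ │ ╶───┘ ╷ ╵ │
│     │         │       │   │
└─────┴─────────┴───────┴───┘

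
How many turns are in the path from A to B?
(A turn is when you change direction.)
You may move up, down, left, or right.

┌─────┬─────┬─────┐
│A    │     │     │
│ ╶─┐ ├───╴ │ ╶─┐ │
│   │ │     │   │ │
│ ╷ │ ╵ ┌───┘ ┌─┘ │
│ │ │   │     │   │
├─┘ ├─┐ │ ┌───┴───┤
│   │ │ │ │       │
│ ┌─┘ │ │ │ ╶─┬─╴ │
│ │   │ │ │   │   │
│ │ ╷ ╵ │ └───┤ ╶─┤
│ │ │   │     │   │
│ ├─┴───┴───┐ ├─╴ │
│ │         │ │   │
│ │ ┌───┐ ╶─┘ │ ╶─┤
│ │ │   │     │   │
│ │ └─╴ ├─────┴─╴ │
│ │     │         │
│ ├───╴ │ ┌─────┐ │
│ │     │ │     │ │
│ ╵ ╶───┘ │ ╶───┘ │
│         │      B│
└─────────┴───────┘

Directions: down, right, down, down, left, down, down, down, down, down, down, down, right, right, right, right, up, up, right, right, right, right, down, down
Number of turns: 8

Solution:

┌─────┬─────┬─────┐
│A    │     │     │
│ ╶─┐ ├───╴ │ ╶─┐ │
│↳ ↓│ │     │   │ │
│ ╷ │ ╵ ┌───┘ ┌─┘ │
│ │↓│   │     │   │
├─┘ ├─┐ │ ┌───┴───┤
│↓ ↲│ │ │ │       │
│ ┌─┘ │ │ │ ╶─┬─╴ │
│↓│   │ │ │   │   │
│ │ ╷ ╵ │ └───┤ ╶─┤
│↓│ │   │     │   │
│ ├─┴───┴───┐ ├─╴ │
│↓│         │ │   │
│ │ ┌───┐ ╶─┘ │ ╶─┤
│↓│ │   │     │   │
│ │ └─╴ ├─────┴─╴ │
│↓│     │↱ → → → ↓│
│ ├───╴ │ ┌─────┐ │
│↓│     │↑│     │↓│
│ ╵ ╶───┘ │ ╶───┘ │
│↳ → → → ↑│      B│
└─────────┴───────┘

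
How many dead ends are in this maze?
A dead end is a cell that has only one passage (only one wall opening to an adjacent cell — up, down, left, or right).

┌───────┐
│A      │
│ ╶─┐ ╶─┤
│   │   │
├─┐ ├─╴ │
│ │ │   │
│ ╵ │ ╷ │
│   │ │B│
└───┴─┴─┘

Checking each cell for number of passages:

Dead ends found at positions:
  (0, 3)
  (2, 0)
  (3, 2)
  (3, 3)
Total dead ends: 4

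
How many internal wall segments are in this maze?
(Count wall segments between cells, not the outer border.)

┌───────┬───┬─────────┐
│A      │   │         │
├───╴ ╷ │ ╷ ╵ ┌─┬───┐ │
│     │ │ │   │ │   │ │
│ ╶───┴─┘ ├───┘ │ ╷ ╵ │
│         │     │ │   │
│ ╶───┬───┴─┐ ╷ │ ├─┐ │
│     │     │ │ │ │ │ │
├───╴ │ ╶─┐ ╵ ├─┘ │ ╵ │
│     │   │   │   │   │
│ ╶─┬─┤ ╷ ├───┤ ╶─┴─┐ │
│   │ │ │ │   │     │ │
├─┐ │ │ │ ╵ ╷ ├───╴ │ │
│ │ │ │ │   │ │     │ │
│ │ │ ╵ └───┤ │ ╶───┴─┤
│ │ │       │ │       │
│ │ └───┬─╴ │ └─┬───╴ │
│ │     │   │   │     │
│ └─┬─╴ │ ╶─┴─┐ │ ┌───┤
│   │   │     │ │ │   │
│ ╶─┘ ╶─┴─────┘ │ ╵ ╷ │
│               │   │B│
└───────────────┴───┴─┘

Counting internal wall segments:
Total internal walls: 100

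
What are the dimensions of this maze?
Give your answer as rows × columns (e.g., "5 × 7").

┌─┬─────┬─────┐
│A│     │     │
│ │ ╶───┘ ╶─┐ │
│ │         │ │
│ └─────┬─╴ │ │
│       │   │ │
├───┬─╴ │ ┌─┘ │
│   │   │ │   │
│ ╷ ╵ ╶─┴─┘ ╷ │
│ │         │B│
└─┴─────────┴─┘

Counting the maze dimensions:
Rows (vertical): 5
Columns (horizontal): 7
Dimensions: 5 × 7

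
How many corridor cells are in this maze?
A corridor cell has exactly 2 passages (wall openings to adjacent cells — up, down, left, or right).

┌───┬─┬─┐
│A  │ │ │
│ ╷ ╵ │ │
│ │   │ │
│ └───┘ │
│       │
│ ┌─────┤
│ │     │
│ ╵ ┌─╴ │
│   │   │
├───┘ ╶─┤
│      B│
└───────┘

Counting cells with exactly 2 passages:
Total corridor cells: 18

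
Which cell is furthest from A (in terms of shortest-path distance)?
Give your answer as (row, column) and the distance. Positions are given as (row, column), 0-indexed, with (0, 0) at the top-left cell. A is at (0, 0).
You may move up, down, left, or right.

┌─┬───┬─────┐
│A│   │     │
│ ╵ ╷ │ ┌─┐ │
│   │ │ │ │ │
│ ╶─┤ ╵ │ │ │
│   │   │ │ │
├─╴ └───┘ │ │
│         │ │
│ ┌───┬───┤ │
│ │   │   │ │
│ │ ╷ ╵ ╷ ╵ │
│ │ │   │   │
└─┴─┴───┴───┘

Computing BFS distances from A to all cells:
Furthest cell: (5, 1)
Distance: 24 steps

Path from A to the furthest cell:

┌─┬───┬─────┐
│A│↱ ↓│↱ → ↓│
│ ╵ ╷ │ ┌─┐ │
│↳ ↑│↓│↑│ │↓│
│ ╶─┤ ╵ │ │ │
│   │↳ ↑│ │↓│
├─╴ └───┘ │ │
│         │↓│
│ ┌───┬───┤ │
│ │↓ ↰│↓ ↰│↓│
│ │ ╷ ╵ ╷ ╵ │
│ │B│↑ ↲│↑ ↲│
└─┴─┴───┴───┘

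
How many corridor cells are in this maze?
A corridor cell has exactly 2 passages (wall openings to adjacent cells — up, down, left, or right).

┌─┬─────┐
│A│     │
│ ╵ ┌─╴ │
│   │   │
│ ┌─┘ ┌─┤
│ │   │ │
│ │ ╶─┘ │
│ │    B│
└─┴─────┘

Counting cells with exactly 2 passages:
Total corridor cells: 12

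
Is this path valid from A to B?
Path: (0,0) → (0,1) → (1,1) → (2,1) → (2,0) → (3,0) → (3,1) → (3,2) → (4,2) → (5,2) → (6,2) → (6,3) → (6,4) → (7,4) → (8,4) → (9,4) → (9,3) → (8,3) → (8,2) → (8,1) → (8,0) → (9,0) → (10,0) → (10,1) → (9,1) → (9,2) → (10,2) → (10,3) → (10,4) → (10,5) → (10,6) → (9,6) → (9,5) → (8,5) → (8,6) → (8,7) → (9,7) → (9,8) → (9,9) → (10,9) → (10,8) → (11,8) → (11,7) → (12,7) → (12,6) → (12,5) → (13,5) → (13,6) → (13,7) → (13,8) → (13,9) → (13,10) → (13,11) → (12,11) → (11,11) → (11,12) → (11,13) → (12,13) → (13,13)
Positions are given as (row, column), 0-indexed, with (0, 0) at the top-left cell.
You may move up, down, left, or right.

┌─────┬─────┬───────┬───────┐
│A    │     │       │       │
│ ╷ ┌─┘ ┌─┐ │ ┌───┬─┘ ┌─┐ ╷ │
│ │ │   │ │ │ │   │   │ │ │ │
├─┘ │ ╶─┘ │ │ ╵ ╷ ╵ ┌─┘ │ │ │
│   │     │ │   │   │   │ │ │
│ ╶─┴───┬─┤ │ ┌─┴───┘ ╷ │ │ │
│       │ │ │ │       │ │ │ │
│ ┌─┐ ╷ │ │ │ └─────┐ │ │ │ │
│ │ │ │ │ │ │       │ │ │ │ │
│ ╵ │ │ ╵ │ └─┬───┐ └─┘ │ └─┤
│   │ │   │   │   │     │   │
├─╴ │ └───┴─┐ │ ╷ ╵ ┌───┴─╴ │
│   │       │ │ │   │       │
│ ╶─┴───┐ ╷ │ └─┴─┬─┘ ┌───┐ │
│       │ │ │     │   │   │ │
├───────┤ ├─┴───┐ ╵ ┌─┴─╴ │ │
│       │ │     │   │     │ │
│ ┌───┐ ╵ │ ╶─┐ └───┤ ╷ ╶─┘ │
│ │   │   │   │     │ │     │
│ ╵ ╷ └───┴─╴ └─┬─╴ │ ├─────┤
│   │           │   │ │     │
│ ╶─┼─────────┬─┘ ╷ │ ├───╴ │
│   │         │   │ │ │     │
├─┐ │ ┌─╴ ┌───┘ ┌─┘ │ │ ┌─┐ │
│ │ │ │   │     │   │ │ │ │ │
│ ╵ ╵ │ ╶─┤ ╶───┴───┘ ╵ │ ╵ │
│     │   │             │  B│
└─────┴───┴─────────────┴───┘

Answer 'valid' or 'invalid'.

Checking path validity:
Result: All consecutive moves are passable.

valid

Correct solution:

┌─────┬─────┬───────┬───────┐
│A ↓  │     │       │       │
│ ╷ ┌─┘ ┌─┐ │ ┌───┬─┘ ┌─┐ ╷ │
│ │↓│   │ │ │ │   │   │ │ │ │
├─┘ │ ╶─┘ │ │ ╵ ╷ ╵ ┌─┘ │ │ │
│↓ ↲│     │ │   │   │   │ │ │
│ ╶─┴───┬─┤ │ ┌─┴───┘ ╷ │ │ │
│↳ → ↓  │ │ │ │       │ │ │ │
│ ┌─┐ ╷ │ │ │ └─────┐ │ │ │ │
│ │ │↓│ │ │ │       │ │ │ │ │
│ ╵ │ │ ╵ │ └─┬───┐ └─┘ │ └─┤
│   │↓│   │   │   │     │   │
├─╴ │ └───┴─┐ │ ╷ ╵ ┌───┴─╴ │
│   │↳ → ↓  │ │ │   │       │
│ ╶─┴───┐ ╷ │ └─┴─┬─┘ ┌───┐ │
│       │↓│ │     │   │   │ │
├───────┤ ├─┴───┐ ╵ ┌─┴─╴ │ │
│↓ ← ← ↰│↓│↱ → ↓│   │     │ │
│ ┌───┐ ╵ │ ╶─┐ └───┤ ╷ ╶─┘ │
│↓│↱ ↓│↑ ↲│↑ ↰│↳ → ↓│ │     │
│ ╵ ╷ └───┴─╴ └─┬─╴ │ ├─────┤
│↳ ↑│↳ → → → ↑  │↓ ↲│ │     │
│ ╶─┼─────────┬─┘ ╷ │ ├───╴ │
│   │         │↓ ↲│ │ │↱ → ↓│
├─┐ │ ┌─╴ ┌───┘ ┌─┘ │ │ ┌─┐ │
│ │ │ │   │↓ ← ↲│   │ │↑│ │↓│
│ ╵ ╵ │ ╶─┤ ╶───┴───┘ ╵ │ ╵ │
│     │   │↳ → → → → → ↑│  B│
└─────┴───┴─────────────┴───┘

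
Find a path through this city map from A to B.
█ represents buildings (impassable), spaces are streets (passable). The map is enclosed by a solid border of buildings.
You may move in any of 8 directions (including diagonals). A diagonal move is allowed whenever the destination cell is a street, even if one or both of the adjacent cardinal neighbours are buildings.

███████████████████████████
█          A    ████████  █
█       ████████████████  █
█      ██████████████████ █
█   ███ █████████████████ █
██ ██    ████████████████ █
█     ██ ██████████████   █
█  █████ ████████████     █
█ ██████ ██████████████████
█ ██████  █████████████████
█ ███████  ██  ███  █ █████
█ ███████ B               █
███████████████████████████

Finding the shortest path from A to B:
Movement: 8-directional
Path length: 13 steps
Directions: left → left → left → down-left → down-left → down-right → down → down-right → down → down → down → down-right → down-right

Solution:

███████████████████████████
█       ↙←←A    ████████  █
█      ↙████████████████  █
█     ↘██████████████████ █
█   ███↓█████████████████ █
██ ██  ↘ ████████████████ █
█     ██↓██████████████   █
█  █████↓████████████     █
█ ██████↓██████████████████
█ ██████↘ █████████████████
█ ███████↘ ██  ███  █ █████
█ ███████ B               █
███████████████████████████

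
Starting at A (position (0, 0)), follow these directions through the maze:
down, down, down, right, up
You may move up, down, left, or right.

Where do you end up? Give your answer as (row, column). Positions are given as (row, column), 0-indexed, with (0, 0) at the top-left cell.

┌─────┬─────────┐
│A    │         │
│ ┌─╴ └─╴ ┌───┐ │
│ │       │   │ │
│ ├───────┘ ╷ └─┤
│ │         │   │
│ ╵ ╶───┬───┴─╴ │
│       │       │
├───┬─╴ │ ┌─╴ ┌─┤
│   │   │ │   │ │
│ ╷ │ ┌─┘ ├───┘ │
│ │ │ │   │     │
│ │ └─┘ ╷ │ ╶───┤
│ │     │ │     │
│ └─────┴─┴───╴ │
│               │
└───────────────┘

Following directions step by step:
Start: (0, 0)
  down: (0, 0) → (1, 0)
  down: (1, 0) → (2, 0)
  down: (2, 0) → (3, 0)
  right: (3, 0) → (3, 1)
  up: (3, 1) → (2, 1)
Final position: (2, 1)

Path taken:

┌─────┬─────────┐
│A    │         │
│ ┌─╴ └─╴ ┌───┐ │
│↓│       │   │ │
│ ├───────┘ ╷ └─┤
│↓│B        │   │
│ ╵ ╶───┬───┴─╴ │
│↳ ↑    │       │
├───┬─╴ │ ┌─╴ ┌─┤
│   │   │ │   │ │
│ ╷ │ ┌─┘ ├───┘ │
│ │ │ │   │     │
│ │ └─┘ ╷ │ ╶───┤
│ │     │ │     │
│ └─────┴─┴───╴ │
│               │
└───────────────┘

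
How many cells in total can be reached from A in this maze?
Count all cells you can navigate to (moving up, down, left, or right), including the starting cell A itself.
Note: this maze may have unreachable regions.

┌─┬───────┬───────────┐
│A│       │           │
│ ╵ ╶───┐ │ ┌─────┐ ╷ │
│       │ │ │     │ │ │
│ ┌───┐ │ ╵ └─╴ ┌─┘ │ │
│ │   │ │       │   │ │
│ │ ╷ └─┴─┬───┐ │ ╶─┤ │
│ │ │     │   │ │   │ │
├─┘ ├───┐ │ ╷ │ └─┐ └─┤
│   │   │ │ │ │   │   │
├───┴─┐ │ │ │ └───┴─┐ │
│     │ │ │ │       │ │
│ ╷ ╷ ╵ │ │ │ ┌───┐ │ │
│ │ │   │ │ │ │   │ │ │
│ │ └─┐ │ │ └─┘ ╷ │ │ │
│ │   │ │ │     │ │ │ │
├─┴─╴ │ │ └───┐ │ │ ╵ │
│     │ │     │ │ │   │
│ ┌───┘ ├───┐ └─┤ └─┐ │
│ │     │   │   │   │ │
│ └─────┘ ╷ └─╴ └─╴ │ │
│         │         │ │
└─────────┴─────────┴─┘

Using BFS/flood-fill to find all reachable cells from A:
Maze size: 11 × 11 = 121 total cells
All cells are reachable — the maze is fully connected.
Reachable cells: 121

Reachable region (· marks reachable cells):

┌─┬───────┬───────────┐
│A│· · · ·│· · · · · ·│
│ ╵ ╶───┐ │ ┌─────┐ ╷ │
│· · · ·│·│·│· · ·│·│·│
│ ┌───┐ │ ╵ └─╴ ┌─┘ │ │
│·│· ·│·│· · · ·│· ·│·│
│ │ ╷ └─┴─┬───┐ │ ╶─┤ │
│·│·│· · ·│· ·│·│· ·│·│
├─┘ ├───┐ │ ╷ │ └─┐ └─┤
│· ·│· ·│·│·│·│· ·│· ·│
├───┴─┐ │ │ │ └───┴─┐ │
│· · ·│·│·│·│· · · ·│·│
│ ╷ ╷ ╵ │ │ │ ┌───┐ │ │
│·│·│· ·│·│·│·│· ·│·│·│
│ │ └─┐ │ │ └─┘ ╷ │ │ │
│·│· ·│·│·│· · ·│·│·│·│
├─┴─╴ │ │ └───┐ │ │ ╵ │
│· · ·│·│· · ·│·│·│· ·│
│ ┌───┘ ├───┐ └─┤ └─┐ │
│·│· · ·│· ·│· ·│· ·│·│
│ └─────┘ ╷ └─╴ └─╴ │ │
│· · · · ·│· · · · ·│·│
└─────────┴─────────┴─┘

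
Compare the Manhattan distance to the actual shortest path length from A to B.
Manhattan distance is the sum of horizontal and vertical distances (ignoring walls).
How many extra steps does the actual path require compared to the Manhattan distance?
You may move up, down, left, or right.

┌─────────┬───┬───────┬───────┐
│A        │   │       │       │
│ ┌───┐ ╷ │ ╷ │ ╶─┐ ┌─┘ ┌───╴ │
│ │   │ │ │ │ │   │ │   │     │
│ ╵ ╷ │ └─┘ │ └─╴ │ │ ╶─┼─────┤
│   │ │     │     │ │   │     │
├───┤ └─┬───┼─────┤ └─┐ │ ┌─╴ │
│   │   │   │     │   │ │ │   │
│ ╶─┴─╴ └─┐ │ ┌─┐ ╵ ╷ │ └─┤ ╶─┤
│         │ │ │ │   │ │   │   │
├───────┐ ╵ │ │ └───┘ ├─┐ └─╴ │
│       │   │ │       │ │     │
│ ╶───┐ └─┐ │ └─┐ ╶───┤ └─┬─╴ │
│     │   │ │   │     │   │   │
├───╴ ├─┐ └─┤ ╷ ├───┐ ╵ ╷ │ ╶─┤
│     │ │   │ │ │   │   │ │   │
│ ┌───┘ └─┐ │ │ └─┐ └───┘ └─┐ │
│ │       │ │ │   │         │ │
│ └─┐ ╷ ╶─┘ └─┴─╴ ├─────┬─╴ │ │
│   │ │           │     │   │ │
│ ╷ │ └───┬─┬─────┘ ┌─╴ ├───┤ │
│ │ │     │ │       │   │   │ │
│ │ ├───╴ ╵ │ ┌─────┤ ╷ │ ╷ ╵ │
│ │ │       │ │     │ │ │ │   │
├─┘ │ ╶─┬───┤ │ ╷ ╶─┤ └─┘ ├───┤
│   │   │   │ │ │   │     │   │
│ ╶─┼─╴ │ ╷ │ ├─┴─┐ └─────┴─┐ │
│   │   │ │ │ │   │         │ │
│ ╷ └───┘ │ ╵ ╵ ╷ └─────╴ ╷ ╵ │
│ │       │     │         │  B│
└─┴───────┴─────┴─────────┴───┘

Manhattan distance: |14 - 0| + |14 - 0| = 28
Actual path length: 84
Extra steps: 84 - 28 = 56

Solution:

┌─────────┬───┬───────┬───────┐
│A → → ↓  │↱ ↓│↱ → ↓  │       │
│ ┌───┐ ╷ │ ╷ │ ╶─┐ ┌─┘ ┌───╴ │
│ │   │↓│ │↑│↓│↑ ↰│↓│   │     │
│ ╵ ╷ │ └─┘ │ └─╴ │ │ ╶─┼─────┤
│   │ │↳ → ↑│↳ → ↑│↓│   │     │
├───┤ └─┬───┼─────┤ └─┐ │ ┌─╴ │
│   │   │   │↓ ← ↰│↓  │ │ │   │
│ ╶─┴─╴ └─┐ │ ┌─┐ ╵ ╷ │ └─┤ ╶─┤
│         │ │↓│ │↑ ↲│ │   │   │
├───────┐ ╵ │ │ └───┘ ├─┐ └─╴ │
│↓ ← ← ↰│   │↓│       │ │     │
│ ╶───┐ └─┐ │ └─┐ ╶───┤ └─┬─╴ │
│↳ → ↓│↑ ↰│ │↳ ↓│     │   │   │
├───╴ ├─┐ └─┤ ╷ ├───┐ ╵ ╷ │ ╶─┤
│↓ ← ↲│ │↑ ↰│ │↓│   │   │ │   │
│ ┌───┘ └─┐ │ │ └─┐ └───┘ └─┐ │
│↓│       │↑│ │↳ ↓│         │ │
│ └─┐ ╷ ╶─┘ └─┴─╴ ├─────┬─╴ │ │
│↳ ↓│ │    ↑ ← ← ↲│     │   │ │
│ ╷ │ └───┬─┬─────┘ ┌─╴ ├───┤ │
│ │↓│     │ │       │   │   │ │
│ │ ├───╴ ╵ │ ┌─────┤ ╷ │ ╷ ╵ │
│ │↓│       │ │     │ │ │ │   │
├─┘ │ ╶─┬───┤ │ ╷ ╶─┤ └─┘ ├───┤
│↓ ↲│   │↱ ↓│ │ │   │     │   │
│ ╶─┼─╴ │ ╷ │ ├─┴─┐ └─────┴─┐ │
│↳ ↓│   │↑│↓│ │↱ ↓│      ↱ ↓│ │
│ ╷ └───┘ │ ╵ ╵ ╷ └─────╴ ╷ ╵ │
│ │↳ → → ↑│↳ → ↑│↳ → → → ↑│↳ B│
└─┴───────┴─────┴─────────┴───┘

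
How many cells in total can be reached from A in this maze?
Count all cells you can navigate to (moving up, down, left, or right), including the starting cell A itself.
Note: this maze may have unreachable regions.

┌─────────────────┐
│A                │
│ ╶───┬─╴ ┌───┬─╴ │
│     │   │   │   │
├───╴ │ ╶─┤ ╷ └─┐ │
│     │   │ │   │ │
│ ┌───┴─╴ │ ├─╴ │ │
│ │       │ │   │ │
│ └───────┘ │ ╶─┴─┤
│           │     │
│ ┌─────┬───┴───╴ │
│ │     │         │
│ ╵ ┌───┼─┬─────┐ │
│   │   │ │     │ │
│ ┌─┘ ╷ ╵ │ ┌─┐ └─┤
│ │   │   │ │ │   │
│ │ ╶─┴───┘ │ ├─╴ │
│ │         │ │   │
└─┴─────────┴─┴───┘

Using BFS/flood-fill to find all reachable cells from A:
Maze size: 9 × 9 = 81 total cells
22 cell(s) are walled off and cannot be reached from A.
Reachable cells: 59

Reachable region (· marks reachable cells):

┌─────────────────┐
│A · · · · · · · ·│
│ ╶───┬─╴ ┌───┬─╴ │
│· · ·│· ·│· ·│· ·│
├───╴ │ ╶─┤ ╷ └─┐ │
│· · ·│· ·│·│· ·│·│
│ ┌───┴─╴ │ ├─╴ │ │
│·│· · · ·│·│· ·│·│
│ └───────┘ │ ╶─┴─┤
│· · · · · ·│· · ·│
│ ┌─────┬───┴───╴ │
│·│· · ·│· · · · ·│
│ ╵ ┌───┼─┬─────┐ │
│· ·│   │ │     │·│
│ ┌─┘ ╷ ╵ │ ┌─┐ └─┤
│·│   │   │ │ │   │
│ │ ╶─┴───┘ │ ├─╴ │
│·│         │ │   │
└─┴─────────┴─┴───┘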